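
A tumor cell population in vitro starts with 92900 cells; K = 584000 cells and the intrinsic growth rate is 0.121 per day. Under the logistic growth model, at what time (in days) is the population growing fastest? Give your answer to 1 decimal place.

13.8 days

Logistic growth is fastest at N = K/2 = 292000.
A = (K − N₀)/N₀ = 5.2863. Set K/(1 + A·e^(−rt)) = K/2 → A·e^(−rt) = 1.
e^(−0.121t) = 1/5.2863 = 0.189167, so t = ln(5.2863)/0.121 = 1.6651/0.121 = 13.761.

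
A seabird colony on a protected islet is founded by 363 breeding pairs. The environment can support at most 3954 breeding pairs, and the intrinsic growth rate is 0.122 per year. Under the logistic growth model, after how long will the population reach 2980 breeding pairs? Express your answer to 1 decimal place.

A = (K − N₀)/N₀ = (3954 − 363)/363 = 9.8926.
Solve 3954/(1 + 9.8926·e^(−0.122t)) = 2980: 1 + 9.8926·e^(−0.122t) = 1.3268, so e^(−0.122t) = 0.0330395.
−0.122·t = ln(0.0330395) = -3.4101, so t = 3.4101/0.122 = 27.951.

28.0 years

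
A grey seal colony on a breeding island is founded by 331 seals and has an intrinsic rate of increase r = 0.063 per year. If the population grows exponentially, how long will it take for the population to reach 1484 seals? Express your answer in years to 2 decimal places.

Set N₀·e^(rt) = 1484: e^(0.063·t) = 1484/331 = 4.4834.
0.063·t = ln(4.4834) = 1.5004, so t = 1.5004/0.063 = 23.816.

23.82 years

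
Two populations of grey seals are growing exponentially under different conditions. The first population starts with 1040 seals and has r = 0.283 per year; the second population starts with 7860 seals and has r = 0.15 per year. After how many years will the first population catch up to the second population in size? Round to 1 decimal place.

15.2 years

Set 1040·e^(0.283t) = 7860·e^(0.15t).
e^((0.283 − 0.15)t) = 7860/1040 → e^(0.133·t) = 7.5577.
0.133·t = ln(7.5577) = 2.0226, so t = 2.0226/0.133 = 15.207.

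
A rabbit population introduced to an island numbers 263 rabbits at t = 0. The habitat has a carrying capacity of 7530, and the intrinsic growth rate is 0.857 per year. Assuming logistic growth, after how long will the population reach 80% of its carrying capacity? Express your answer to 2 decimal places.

A = (K − N₀)/N₀ = (7530 − 263)/263 = 27.631.
Solve 7530/(1 + 27.631·e^(−0.857t)) = 6024: 1 + 27.631·e^(−0.857t) = 1.25, so e^(−0.857t) = 0.00904775.
−0.857·t = ln(0.00904775) = -4.7052, so t = 4.7052/0.857 = 5.4904.

5.49 years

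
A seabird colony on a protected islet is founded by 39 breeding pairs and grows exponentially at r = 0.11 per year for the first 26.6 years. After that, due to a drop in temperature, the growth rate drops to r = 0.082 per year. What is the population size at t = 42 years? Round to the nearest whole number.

Phase 1: N(26.6) = 39·e^(0.11×26.6) = 39·e^2.926 = 727.462.
Phase 2 runs for 42 − 26.6 = 15.4 years at r = 0.082.
N(42) = 727.462·e^(0.082×15.4) = 727.462·e^1.263 = 2571.8.

2572 breeding pairs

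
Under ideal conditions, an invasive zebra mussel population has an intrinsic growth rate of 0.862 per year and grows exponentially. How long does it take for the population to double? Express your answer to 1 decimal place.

0.8 years

Doubling time t_d = ln(2)/r = 0.6931/0.862 = 0.80412.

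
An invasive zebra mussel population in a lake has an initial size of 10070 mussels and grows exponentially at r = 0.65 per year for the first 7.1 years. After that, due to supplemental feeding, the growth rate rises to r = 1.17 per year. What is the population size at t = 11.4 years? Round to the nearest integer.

155680437 mussels

Phase 1: N(7.1) = 10070·e^(0.65×7.1) = 10070·e^4.615 = 1.016947×10^6.
Phase 2 runs for 11.4 − 7.1 = 4.3 years at r = 1.17.
N(11.4) = 1.016947×10^6·e^(1.17×4.3) = 1.016947×10^6·e^5.031 = 1.556804×10^8.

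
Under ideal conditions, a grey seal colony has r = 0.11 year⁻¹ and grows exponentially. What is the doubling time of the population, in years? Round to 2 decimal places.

Doubling time t_d = ln(2)/r = 0.6931/0.11 = 6.3013.

6.30 years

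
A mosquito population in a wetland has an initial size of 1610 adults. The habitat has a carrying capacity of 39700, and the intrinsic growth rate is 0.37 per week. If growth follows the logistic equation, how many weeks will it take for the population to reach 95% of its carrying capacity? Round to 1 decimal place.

16.5 weeks

A = (K − N₀)/N₀ = (39700 − 1610)/1610 = 23.658.
Solve 39700/(1 + 23.658·e^(−0.37t)) = 37715: 1 + 23.658·e^(−0.37t) = 1.0526, so e^(−0.37t) = 0.00222465.
−0.37·t = ln(0.00222465) = -6.1082, so t = 6.1082/0.37 = 16.509.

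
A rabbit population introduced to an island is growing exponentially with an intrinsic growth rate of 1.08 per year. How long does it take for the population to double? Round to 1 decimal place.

0.6 years

Doubling time t_d = ln(2)/r = 0.6931/1.08 = 0.6418.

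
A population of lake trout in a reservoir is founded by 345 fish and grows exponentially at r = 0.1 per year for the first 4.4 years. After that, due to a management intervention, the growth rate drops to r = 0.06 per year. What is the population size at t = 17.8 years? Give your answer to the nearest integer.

1197 fish

Phase 1: N(4.4) = 345·e^(0.1×4.4) = 345·e^0.44 = 535.684.
Phase 2 runs for 17.8 − 4.4 = 13.4 years at r = 0.06.
N(17.8) = 535.684·e^(0.06×13.4) = 535.684·e^0.804 = 1196.96.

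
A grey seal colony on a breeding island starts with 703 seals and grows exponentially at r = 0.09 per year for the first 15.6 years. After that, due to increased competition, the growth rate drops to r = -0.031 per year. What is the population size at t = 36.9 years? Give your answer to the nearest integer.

Phase 1: N(15.6) = 703·e^(0.09×15.6) = 703·e^1.404 = 2862.23.
Phase 2 runs for 36.9 − 15.6 = 21.3 years at r = -0.031.
N(36.9) = 2862.23·e^(-0.031×21.3) = 2862.23·e^-0.6603 = 1478.9.

1479 seals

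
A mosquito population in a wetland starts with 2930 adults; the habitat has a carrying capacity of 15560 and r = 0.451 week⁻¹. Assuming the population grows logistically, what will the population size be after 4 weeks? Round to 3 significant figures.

9100 adults

A = (K − N₀)/N₀ = (15560 − 2930)/2930 = 4.3106.
N(t) = K/(1 + A·e^(−rt)) = 15560/(1 + 4.3106×e^(−0.451×4)).
e^(−1.804) = 0.16464; denominator = 1 + 4.3106×0.16464 = 1.7097.
N = 15560/1.7097 = 9101.07.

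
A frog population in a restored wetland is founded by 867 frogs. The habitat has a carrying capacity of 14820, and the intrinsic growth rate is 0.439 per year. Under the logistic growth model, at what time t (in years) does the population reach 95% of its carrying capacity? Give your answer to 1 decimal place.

A = (K − N₀)/N₀ = (14820 − 867)/867 = 16.093.
Solve 14820/(1 + 16.093·e^(−0.439t)) = 14079: 1 + 16.093·e^(−0.439t) = 1.0526, so e^(−0.439t) = 0.00327038.
−0.439·t = ln(0.00327038) = -5.7228, so t = 5.7228/0.439 = 13.036.

13.0 years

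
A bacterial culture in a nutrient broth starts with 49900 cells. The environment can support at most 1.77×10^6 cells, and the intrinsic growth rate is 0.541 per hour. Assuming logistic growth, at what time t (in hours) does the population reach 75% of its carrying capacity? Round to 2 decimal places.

8.57 hours

A = (K − N₀)/N₀ = (1.77×10^6 − 49900)/49900 = 34.471.
Solve 1.77×10^6/(1 + 34.471·e^(−0.541t)) = 1.3275×10^6: 1 + 34.471·e^(−0.541t) = 1.3333, so e^(−0.541t) = 0.00966998.
−0.541·t = ln(0.00966998) = -4.6387, so t = 4.6387/0.541 = 8.5744.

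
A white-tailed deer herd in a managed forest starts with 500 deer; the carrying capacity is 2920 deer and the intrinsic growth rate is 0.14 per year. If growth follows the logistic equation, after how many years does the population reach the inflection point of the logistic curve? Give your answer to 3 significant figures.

11.3 years

Logistic growth is fastest at N = K/2 = 1460.
A = (K − N₀)/N₀ = 4.84. Set K/(1 + A·e^(−rt)) = K/2 → A·e^(−rt) = 1.
e^(−0.14t) = 1/4.84 = 0.206612, so t = ln(4.84)/0.14 = 1.5769/0.14 = 11.264.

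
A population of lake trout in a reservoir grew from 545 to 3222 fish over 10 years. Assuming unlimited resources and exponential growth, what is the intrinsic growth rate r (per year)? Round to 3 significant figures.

From N(t) = N₀·e^(rt): e^(r·10) = 3222/545 = 5.9119.
r·10 = ln(5.9119) = 1.777, so r = 1.777/10 = 0.1777.

0.178 per year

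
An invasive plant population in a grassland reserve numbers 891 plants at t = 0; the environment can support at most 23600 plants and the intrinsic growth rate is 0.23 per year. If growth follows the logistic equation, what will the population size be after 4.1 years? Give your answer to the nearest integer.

A = (K − N₀)/N₀ = (23600 − 891)/891 = 25.487.
N(t) = K/(1 + A·e^(−rt)) = 23600/(1 + 25.487×e^(−0.23×4.1)).
e^(−0.943) = 0.38946; denominator = 1 + 25.487×0.38946 = 10.926.
N = 23600/10.926 = 2159.96.

2160 plants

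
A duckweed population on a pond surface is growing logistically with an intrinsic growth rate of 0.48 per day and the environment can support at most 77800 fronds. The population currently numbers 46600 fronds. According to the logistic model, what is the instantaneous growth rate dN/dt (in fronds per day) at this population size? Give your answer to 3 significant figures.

8970 fronds per day

dN/dt = rN(1 − N/K) = 0.48 × 46600 × (1 − 46600/77800).
1 − 46600/77800 = 0.40103; dN/dt = 0.48 × 46600 × 0.40103 = 8970.2.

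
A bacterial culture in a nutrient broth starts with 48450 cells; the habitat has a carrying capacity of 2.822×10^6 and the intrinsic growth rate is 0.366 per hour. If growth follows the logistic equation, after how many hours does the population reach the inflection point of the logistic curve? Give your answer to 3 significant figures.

11.1 hours

Logistic growth is fastest at N = K/2 = 1.411×10^6.
A = (K − N₀)/N₀ = 57.246. Set K/(1 + A·e^(−rt)) = K/2 → A·e^(−rt) = 1.
e^(−0.366t) = 1/57.246 = 0.0174686, so t = ln(57.246)/0.366 = 4.0474/0.366 = 11.058.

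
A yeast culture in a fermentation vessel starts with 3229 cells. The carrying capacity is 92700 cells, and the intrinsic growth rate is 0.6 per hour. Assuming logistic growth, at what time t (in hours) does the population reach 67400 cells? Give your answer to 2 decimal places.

A = (K − N₀)/N₀ = (92700 − 3229)/3229 = 27.709.
Solve 92700/(1 + 27.709·e^(−0.6t)) = 67400: 1 + 27.709·e^(−0.6t) = 1.3754, so e^(−0.6t) = 0.0135471.
−0.6·t = ln(0.0135471) = -4.3016, so t = 4.3016/0.6 = 7.1693.

7.17 hours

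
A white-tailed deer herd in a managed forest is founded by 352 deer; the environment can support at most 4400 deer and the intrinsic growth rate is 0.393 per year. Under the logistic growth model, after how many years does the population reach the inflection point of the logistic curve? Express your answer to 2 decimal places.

6.21 years

Logistic growth is fastest at N = K/2 = 2200.
A = (K − N₀)/N₀ = 11.5. Set K/(1 + A·e^(−rt)) = K/2 → A·e^(−rt) = 1.
e^(−0.393t) = 1/11.5 = 0.0869565, so t = ln(11.5)/0.393 = 2.4423/0.393 = 6.2146.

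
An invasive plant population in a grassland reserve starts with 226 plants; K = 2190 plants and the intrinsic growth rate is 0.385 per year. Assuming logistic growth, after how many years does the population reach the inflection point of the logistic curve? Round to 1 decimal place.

5.6 years

Logistic growth is fastest at N = K/2 = 1095.
A = (K − N₀)/N₀ = 8.6903. Set K/(1 + A·e^(−rt)) = K/2 → A·e^(−rt) = 1.
e^(−0.385t) = 1/8.6903 = 0.115071, so t = ln(8.6903)/0.385 = 2.1622/0.385 = 5.6161.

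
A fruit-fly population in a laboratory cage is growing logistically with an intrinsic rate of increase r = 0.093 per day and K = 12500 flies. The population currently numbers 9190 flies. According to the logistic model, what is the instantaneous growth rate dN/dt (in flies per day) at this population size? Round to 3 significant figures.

226 flies per day

dN/dt = rN(1 − N/K) = 0.093 × 9190 × (1 − 9190/12500).
1 − 9190/12500 = 0.2648; dN/dt = 0.093 × 9190 × 0.2648 = 226.32.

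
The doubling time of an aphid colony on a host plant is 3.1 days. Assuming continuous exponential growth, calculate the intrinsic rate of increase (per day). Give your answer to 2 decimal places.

0.22 per day

r = ln(2)/t_d = 0.6931/3.1 = 0.2236.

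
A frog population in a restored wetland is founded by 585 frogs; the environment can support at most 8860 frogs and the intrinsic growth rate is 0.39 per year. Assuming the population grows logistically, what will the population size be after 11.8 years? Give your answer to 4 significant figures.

7759 frogs

A = (K − N₀)/N₀ = (8860 − 585)/585 = 14.145.
N(t) = K/(1 + A·e^(−rt)) = 8860/(1 + 14.145×e^(−0.39×11.8)).
e^(−4.602) = 0.010032; denominator = 1 + 14.145×0.010032 = 1.1419.
N = 8860/1.1419 = 7758.98.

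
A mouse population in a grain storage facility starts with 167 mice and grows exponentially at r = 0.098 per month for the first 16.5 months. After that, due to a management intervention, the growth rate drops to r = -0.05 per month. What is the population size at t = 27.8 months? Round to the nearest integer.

478 mice

Phase 1: N(16.5) = 167·e^(0.098×16.5) = 167·e^1.617 = 841.338.
Phase 2 runs for 27.8 − 16.5 = 11.3 months at r = -0.05.
N(27.8) = 841.338·e^(-0.05×11.3) = 841.338·e^-0.565 = 478.183.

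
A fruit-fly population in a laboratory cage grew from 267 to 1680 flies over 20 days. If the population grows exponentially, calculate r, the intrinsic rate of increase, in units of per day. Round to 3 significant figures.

0.0920 per day

From N(t) = N₀·e^(rt): e^(r·20) = 1680/267 = 6.2921.
r·20 = ln(6.2921) = 1.8393, so r = 1.8393/20 = 0.091965.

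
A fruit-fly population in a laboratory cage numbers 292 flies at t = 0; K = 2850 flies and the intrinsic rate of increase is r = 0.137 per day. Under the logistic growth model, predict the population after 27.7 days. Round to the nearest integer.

A = (K − N₀)/N₀ = (2850 − 292)/292 = 8.7603.
N(t) = K/(1 + A·e^(−rt)) = 2850/(1 + 8.7603×e^(−0.137×27.7)).
e^(−3.795) = 0.022485; denominator = 1 + 8.7603×0.022485 = 1.197.
N = 2850/1.197 = 2381.

2381 flies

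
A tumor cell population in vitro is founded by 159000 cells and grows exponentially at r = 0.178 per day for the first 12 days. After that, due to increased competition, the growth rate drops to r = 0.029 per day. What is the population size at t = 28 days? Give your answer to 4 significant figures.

2141000 cells

Phase 1: N(12) = 159000·e^(0.178×12) = 159000·e^2.136 = 1.346016×10^6.
Phase 2 runs for 28 − 12 = 16 days at r = 0.029.
N(28) = 1.346016×10^6·e^(0.029×16) = 1.346016×10^6·e^0.464 = 2.140734×10^6.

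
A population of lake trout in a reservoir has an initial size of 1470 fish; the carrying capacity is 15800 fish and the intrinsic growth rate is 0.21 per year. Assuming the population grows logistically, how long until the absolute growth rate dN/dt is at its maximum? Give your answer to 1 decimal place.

Logistic growth is fastest at N = K/2 = 7900.
A = (K − N₀)/N₀ = 9.7483. Set K/(1 + A·e^(−rt)) = K/2 → A·e^(−rt) = 1.
e^(−0.21t) = 1/9.7483 = 0.102582, so t = ln(9.7483)/0.21 = 2.2771/0.21 = 10.843.

10.8 years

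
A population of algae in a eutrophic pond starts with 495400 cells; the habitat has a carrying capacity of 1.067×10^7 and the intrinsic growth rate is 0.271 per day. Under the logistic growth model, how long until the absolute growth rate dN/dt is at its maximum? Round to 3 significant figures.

11.2 days

Logistic growth is fastest at N = K/2 = 5.335×10^6.
A = (K − N₀)/N₀ = 20.538. Set K/(1 + A·e^(−rt)) = K/2 → A·e^(−rt) = 1.
e^(−0.271t) = 1/20.538 = 0.0486899, so t = ln(20.538)/0.271 = 3.0223/0.271 = 11.152.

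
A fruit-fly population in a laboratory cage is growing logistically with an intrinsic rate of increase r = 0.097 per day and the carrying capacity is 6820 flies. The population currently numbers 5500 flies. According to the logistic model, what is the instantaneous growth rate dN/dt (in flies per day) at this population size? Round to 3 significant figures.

103 flies per day

dN/dt = rN(1 − N/K) = 0.097 × 5500 × (1 − 5500/6820).
1 − 5500/6820 = 0.19355; dN/dt = 0.097 × 5500 × 0.19355 = 103.26.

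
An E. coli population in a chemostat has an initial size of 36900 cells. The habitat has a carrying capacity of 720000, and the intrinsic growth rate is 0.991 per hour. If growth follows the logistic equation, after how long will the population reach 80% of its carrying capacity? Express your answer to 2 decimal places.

A = (K − N₀)/N₀ = (720000 − 36900)/36900 = 18.512.
Solve 720000/(1 + 18.512·e^(−0.991t)) = 576000: 1 + 18.512·e^(−0.991t) = 1.25, so e^(−0.991t) = 0.0135046.
−0.991·t = ln(0.0135046) = -4.3047, so t = 4.3047/0.991 = 4.3438.

4.34 hours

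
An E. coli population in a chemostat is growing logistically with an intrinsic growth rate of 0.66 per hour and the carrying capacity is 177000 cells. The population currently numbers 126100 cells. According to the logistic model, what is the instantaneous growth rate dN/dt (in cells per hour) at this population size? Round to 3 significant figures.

23900 cells per hour

dN/dt = rN(1 − N/K) = 0.66 × 126100 × (1 − 126100/177000).
1 − 126100/177000 = 0.28757; dN/dt = 0.66 × 126100 × 0.28757 = 23933.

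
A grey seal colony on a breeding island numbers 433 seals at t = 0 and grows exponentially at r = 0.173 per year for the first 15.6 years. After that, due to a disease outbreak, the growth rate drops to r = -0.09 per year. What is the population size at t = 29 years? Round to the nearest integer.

1927 seals

Phase 1: N(15.6) = 433·e^(0.173×15.6) = 433·e^2.699 = 6435.2.
Phase 2 runs for 29 − 15.6 = 13.4 years at r = -0.09.
N(29) = 6435.2·e^(-0.09×13.4) = 6435.2·e^-1.206 = 1926.65.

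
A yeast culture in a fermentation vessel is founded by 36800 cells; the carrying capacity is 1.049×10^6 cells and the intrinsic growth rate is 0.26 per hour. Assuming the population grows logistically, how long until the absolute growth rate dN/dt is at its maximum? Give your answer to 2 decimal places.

Logistic growth is fastest at N = K/2 = 524500.
A = (K − N₀)/N₀ = 27.505. Set K/(1 + A·e^(−rt)) = K/2 → A·e^(−rt) = 1.
e^(−0.26t) = 1/27.505 = 0.0363565, so t = ln(27.505)/0.26 = 3.3144/0.26 = 12.748.

12.75 hours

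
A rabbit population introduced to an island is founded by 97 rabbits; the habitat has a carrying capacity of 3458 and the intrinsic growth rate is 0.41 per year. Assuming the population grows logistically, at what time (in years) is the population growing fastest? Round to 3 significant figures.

8.65 years

Logistic growth is fastest at N = K/2 = 1729.
A = (K − N₀)/N₀ = 34.649. Set K/(1 + A·e^(−rt)) = K/2 → A·e^(−rt) = 1.
e^(−0.41t) = 1/34.649 = 0.0288605, so t = ln(34.649)/0.41 = 3.5453/0.41 = 8.647.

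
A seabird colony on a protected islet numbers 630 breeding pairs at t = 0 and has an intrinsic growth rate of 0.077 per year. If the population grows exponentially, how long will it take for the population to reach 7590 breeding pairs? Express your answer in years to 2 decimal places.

Set N₀·e^(rt) = 7590: e^(0.077·t) = 7590/630 = 12.048.
0.077·t = ln(12.048) = 2.4889, so t = 2.4889/0.077 = 32.323.

32.32 years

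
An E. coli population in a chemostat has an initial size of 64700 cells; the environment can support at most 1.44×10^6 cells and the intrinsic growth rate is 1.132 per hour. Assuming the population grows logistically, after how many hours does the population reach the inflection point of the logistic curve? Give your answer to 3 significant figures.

Logistic growth is fastest at N = K/2 = 720000.
A = (K − N₀)/N₀ = 21.257. Set K/(1 + A·e^(−rt)) = K/2 → A·e^(−rt) = 1.
e^(−1.132t) = 1/21.257 = 0.0470443, so t = ln(21.257)/1.132 = 3.0567/1.132 = 2.7002.

2.70 hours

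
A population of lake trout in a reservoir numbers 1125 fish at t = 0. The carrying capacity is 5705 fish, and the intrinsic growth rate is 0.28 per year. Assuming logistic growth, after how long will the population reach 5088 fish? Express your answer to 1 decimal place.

12.5 years

A = (K − N₀)/N₀ = (5705 − 1125)/1125 = 4.0711.
Solve 5705/(1 + 4.0711·e^(−0.28t)) = 5088: 1 + 4.0711·e^(−0.28t) = 1.1213, so e^(−0.28t) = 0.0297869.
−0.28·t = ln(0.0297869) = -3.5137, so t = 3.5137/0.28 = 12.549.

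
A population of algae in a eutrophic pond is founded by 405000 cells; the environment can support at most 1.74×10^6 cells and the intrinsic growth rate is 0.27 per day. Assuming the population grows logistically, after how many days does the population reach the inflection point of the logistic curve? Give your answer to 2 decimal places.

Logistic growth is fastest at N = K/2 = 870000.
A = (K − N₀)/N₀ = 3.2963. Set K/(1 + A·e^(−rt)) = K/2 → A·e^(−rt) = 1.
e^(−0.27t) = 1/3.2963 = 0.303371, so t = ln(3.2963)/0.27 = 1.1928/0.27 = 4.4178.

4.42 days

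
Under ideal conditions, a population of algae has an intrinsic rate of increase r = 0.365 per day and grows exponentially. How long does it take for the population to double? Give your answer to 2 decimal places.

1.90 days

Doubling time t_d = ln(2)/r = 0.6931/0.365 = 1.899.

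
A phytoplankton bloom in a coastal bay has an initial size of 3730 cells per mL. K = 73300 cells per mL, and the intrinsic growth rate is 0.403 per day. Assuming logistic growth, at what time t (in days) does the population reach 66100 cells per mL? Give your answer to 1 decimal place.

12.8 days

A = (K − N₀)/N₀ = (73300 − 3730)/3730 = 18.651.
Solve 73300/(1 + 18.651·e^(−0.403t)) = 66100: 1 + 18.651·e^(−0.403t) = 1.1089, so e^(−0.403t) = 0.00584007.
−0.403·t = ln(0.00584007) = -5.143, so t = 5.143/0.403 = 12.762.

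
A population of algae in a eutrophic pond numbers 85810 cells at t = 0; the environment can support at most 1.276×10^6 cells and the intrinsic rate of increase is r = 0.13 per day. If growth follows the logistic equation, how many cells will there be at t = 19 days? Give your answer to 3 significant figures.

587000 cells

A = (K − N₀)/N₀ = (1.276×10^6 − 85810)/85810 = 13.87.
N(t) = K/(1 + A·e^(−rt)) = 1.276×10^6/(1 + 13.87×e^(−0.13×19)).
e^(−2.47) = 0.084585; denominator = 1 + 13.87×0.084585 = 2.1732.
N = 1.276×10^6/2.1732 = 587153.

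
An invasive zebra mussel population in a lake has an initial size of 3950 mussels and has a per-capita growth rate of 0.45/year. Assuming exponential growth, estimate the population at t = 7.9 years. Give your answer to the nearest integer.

N(t) = N₀·e^(rt) = 3950 × e^(0.45×7.9) = 3950 × e^3.555.
e^3.555 ≈ 34.988, so N ≈ 3950 × 34.988 = 138202.

138202 mussels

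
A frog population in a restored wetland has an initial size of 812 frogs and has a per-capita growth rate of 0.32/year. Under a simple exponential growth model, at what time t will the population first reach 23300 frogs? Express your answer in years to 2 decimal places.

10.49 years

Set N₀·e^(rt) = 23300: e^(0.32·t) = 23300/812 = 28.695.
0.32·t = ln(28.695) = 3.3567, so t = 3.3567/0.32 = 10.49.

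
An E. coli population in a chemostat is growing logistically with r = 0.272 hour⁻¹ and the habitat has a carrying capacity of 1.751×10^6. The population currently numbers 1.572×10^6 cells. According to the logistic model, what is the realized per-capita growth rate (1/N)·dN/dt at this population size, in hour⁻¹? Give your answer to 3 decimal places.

0.028 per hour

(1/N)·dN/dt = r(1 − N/K) = 0.272 × (1 − 1.572×10^6/1.751×10^6).
= 0.272 × 0.10223 = 0.027806.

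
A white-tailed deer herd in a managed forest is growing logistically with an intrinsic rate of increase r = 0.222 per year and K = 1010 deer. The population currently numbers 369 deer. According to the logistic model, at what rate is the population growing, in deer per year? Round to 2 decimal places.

dN/dt = rN(1 − N/K) = 0.222 × 369 × (1 − 369/1010).
1 − 369/1010 = 0.63465; dN/dt = 0.222 × 369 × 0.63465 = 51.99.

51.99 deer per year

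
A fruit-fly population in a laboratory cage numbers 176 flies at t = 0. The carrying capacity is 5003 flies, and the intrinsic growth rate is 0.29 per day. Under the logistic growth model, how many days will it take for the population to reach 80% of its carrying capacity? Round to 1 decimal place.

A = (K − N₀)/N₀ = (5003 − 176)/176 = 27.426.
Solve 5003/(1 + 27.426·e^(−0.29t)) = 4002.4: 1 + 27.426·e^(−0.29t) = 1.25, so e^(−0.29t) = 0.00911539.
−0.29·t = ln(0.00911539) = -4.6978, so t = 4.6978/0.29 = 16.199.

16.2 days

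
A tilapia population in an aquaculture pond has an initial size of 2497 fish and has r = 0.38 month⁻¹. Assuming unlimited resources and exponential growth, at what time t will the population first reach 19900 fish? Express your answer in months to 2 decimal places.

5.46 months

Set N₀·e^(rt) = 19900: e^(0.38·t) = 19900/2497 = 7.9696.
0.38·t = ln(7.9696) = 2.0756, so t = 2.0756/0.38 = 5.4622.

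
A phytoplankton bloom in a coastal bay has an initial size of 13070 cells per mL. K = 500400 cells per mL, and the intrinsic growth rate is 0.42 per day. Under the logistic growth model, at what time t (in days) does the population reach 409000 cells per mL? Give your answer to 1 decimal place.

12.2 days

A = (K − N₀)/N₀ = (500400 − 13070)/13070 = 37.286.
Solve 500400/(1 + 37.286·e^(−0.42t)) = 409000: 1 + 37.286·e^(−0.42t) = 1.2235, so e^(−0.42t) = 0.00599343.
−0.42·t = ln(0.00599343) = -5.1171, so t = 5.1171/0.42 = 12.184.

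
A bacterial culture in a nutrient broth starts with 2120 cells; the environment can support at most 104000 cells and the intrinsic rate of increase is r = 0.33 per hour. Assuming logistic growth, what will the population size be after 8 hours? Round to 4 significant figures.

23480 cells

A = (K − N₀)/N₀ = (104000 − 2120)/2120 = 48.057.
N(t) = K/(1 + A·e^(−rt)) = 104000/(1 + 48.057×e^(−0.33×8)).
e^(−2.64) = 0.071361; denominator = 1 + 48.057×0.071361 = 4.4294.
N = 104000/4.4294 = 23479.6.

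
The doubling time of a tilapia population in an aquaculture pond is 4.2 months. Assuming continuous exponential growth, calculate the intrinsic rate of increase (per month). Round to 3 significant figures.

0.165 per month

r = ln(2)/t_d = 0.6931/4.2 = 0.16504.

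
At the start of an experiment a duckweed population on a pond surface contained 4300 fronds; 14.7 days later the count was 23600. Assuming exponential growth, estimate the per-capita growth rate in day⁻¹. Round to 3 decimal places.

0.116 per day

From N(t) = N₀·e^(rt): e^(r·14.7) = 23600/4300 = 5.4884.
r·14.7 = ln(5.4884) = 1.7026, so r = 1.7026/14.7 = 0.11583.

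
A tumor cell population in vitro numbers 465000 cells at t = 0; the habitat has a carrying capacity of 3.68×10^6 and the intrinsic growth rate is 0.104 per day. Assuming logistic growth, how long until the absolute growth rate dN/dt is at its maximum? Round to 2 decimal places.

Logistic growth is fastest at N = K/2 = 1.84×10^6.
A = (K − N₀)/N₀ = 6.914. Set K/(1 + A·e^(−rt)) = K/2 → A·e^(−rt) = 1.
e^(−0.104t) = 1/6.914 = 0.144635, so t = ln(6.914)/0.104 = 1.9335/0.104 = 18.592.

18.59 days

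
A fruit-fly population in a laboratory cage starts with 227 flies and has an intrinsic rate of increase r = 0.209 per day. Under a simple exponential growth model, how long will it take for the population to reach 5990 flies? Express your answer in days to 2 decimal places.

Set N₀·e^(rt) = 5990: e^(0.209·t) = 5990/227 = 26.388.
0.209·t = ln(26.388) = 3.2729, so t = 3.2729/0.209 = 15.66.

15.66 days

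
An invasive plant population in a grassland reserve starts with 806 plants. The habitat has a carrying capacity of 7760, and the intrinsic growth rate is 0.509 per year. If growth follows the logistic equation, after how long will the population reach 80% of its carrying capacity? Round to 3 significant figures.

A = (K − N₀)/N₀ = (7760 − 806)/806 = 8.6278.
Solve 7760/(1 + 8.6278·e^(−0.509t)) = 6208: 1 + 8.6278·e^(−0.509t) = 1.25, so e^(−0.509t) = 0.0289761.
−0.509·t = ln(0.0289761) = -3.5413, so t = 3.5413/0.509 = 6.9573.

6.96 years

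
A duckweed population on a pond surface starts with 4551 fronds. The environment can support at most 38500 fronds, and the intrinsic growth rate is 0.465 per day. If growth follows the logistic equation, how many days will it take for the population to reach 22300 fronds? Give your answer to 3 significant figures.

A = (K − N₀)/N₀ = (38500 − 4551)/4551 = 7.4597.
Solve 38500/(1 + 7.4597·e^(−0.465t)) = 22300: 1 + 7.4597·e^(−0.465t) = 1.7265, so e^(−0.465t) = 0.0973845.
−0.465·t = ln(0.0973845) = -2.3291, so t = 2.3291/0.465 = 5.0088.

5.01 days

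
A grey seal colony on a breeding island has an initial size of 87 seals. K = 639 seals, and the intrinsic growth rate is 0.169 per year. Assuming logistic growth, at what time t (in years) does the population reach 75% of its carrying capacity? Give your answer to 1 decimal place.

A = (K − N₀)/N₀ = (639 − 87)/87 = 6.3448.
Solve 639/(1 + 6.3448·e^(−0.169t)) = 479.25: 1 + 6.3448·e^(−0.169t) = 1.3333, so e^(−0.169t) = 0.0525362.
−0.169·t = ln(0.0525362) = -2.9463, so t = 2.9463/0.169 = 17.433.

17.4 years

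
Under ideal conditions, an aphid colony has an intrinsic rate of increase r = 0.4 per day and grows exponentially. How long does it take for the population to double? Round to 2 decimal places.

1.73 days

Doubling time t_d = ln(2)/r = 0.6931/0.4 = 1.7329.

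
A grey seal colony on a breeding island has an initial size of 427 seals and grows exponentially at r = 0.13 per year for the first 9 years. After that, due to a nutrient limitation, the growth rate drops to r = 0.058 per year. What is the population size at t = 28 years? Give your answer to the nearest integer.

Phase 1: N(9) = 427·e^(0.13×9) = 427·e^1.17 = 1375.79.
Phase 2 runs for 28 − 9 = 19 years at r = 0.058.
N(28) = 1375.79·e^(0.058×19) = 1375.79·e^1.102 = 4141.38.

4141 seals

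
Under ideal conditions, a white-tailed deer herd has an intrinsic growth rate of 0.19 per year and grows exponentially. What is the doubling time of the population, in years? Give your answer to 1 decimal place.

Doubling time t_d = ln(2)/r = 0.6931/0.19 = 3.6481.

3.6 years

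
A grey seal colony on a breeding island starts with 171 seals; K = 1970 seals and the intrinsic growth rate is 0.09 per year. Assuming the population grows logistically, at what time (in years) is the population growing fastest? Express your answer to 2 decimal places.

26.15 years

Logistic growth is fastest at N = K/2 = 985.
A = (K − N₀)/N₀ = 10.52. Set K/(1 + A·e^(−rt)) = K/2 → A·e^(−rt) = 1.
e^(−0.09t) = 1/10.52 = 0.0950528, so t = ln(10.52)/0.09 = 2.3533/0.09 = 26.148.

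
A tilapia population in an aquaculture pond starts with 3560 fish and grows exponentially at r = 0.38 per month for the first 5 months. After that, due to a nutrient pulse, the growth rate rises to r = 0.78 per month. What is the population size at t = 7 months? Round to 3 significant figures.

Phase 1: N(5) = 3560·e^(0.38×5) = 3560·e^1.9 = 23801.8.
Phase 2 runs for 7 − 5 = 2 months at r = 0.78.
N(7) = 23801.8·e^(0.78×2) = 23801.8·e^1.56 = 113268.

113000 fish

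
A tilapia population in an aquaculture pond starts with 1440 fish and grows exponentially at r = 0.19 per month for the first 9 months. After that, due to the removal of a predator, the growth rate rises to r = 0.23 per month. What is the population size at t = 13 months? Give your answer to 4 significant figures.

19980 fish

Phase 1: N(9) = 1440·e^(0.19×9) = 1440·e^1.71 = 7961.7.
Phase 2 runs for 13 − 9 = 4 months at r = 0.23.
N(13) = 7961.7·e^(0.23×4) = 7961.7·e^0.92 = 19978.2.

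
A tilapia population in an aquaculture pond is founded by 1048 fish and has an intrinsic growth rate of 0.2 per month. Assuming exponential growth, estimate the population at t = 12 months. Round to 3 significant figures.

11600 fish

N(t) = N₀·e^(rt) = 1048 × e^(0.2×12) = 1048 × e^2.4.
e^2.4 ≈ 11.023, so N ≈ 1048 × 11.023 = 11552.3.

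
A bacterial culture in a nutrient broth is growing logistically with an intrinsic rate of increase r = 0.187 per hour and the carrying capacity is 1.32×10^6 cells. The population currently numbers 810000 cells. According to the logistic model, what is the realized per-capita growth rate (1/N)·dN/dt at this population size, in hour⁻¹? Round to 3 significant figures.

(1/N)·dN/dt = r(1 − N/K) = 0.187 × (1 − 810000/1.32×10^6).
= 0.187 × 0.38636 = 0.07225.

0.0722 per hour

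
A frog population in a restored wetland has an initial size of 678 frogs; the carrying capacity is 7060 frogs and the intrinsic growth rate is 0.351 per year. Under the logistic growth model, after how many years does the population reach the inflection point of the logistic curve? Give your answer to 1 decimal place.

6.4 years

Logistic growth is fastest at N = K/2 = 3530.
A = (K − N₀)/N₀ = 9.413. Set K/(1 + A·e^(−rt)) = K/2 → A·e^(−rt) = 1.
e^(−0.351t) = 1/9.413 = 0.106236, so t = ln(9.413)/0.351 = 2.2421/0.351 = 6.3877.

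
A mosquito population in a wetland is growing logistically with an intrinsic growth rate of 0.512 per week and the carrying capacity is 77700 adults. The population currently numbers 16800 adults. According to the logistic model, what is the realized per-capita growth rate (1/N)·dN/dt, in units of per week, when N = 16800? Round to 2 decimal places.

0.40 per week

(1/N)·dN/dt = r(1 − N/K) = 0.512 × (1 − 16800/77700).
= 0.512 × 0.78378 = 0.4013.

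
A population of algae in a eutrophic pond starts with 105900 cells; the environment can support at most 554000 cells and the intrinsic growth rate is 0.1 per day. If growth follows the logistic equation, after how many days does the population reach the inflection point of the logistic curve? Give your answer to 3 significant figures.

14.4 days

Logistic growth is fastest at N = K/2 = 277000.
A = (K − N₀)/N₀ = 4.2314. Set K/(1 + A·e^(−rt)) = K/2 → A·e^(−rt) = 1.
e^(−0.1t) = 1/4.2314 = 0.236331, so t = ln(4.2314)/0.1 = 1.4425/0.1 = 14.425.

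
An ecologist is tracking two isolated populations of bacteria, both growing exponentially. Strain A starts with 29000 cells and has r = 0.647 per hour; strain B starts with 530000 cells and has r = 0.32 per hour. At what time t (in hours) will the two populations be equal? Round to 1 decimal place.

8.9 hours

Set 29000·e^(0.647t) = 530000·e^(0.32t).
e^((0.647 − 0.32)t) = 530000/29000 → e^(0.327·t) = 18.276.
0.327·t = ln(18.276) = 2.9056, so t = 2.9056/0.327 = 8.8856.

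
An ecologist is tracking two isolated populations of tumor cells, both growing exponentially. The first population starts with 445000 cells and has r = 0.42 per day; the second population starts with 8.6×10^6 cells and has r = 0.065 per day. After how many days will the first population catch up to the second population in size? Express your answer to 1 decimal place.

8.3 days

Set 445000·e^(0.42t) = 8.6×10^6·e^(0.065t).
e^((0.42 − 0.065)t) = 8.6×10^6/445000 → e^(0.355·t) = 19.326.
0.355·t = ln(19.326) = 2.9614, so t = 2.9614/0.355 = 8.3421.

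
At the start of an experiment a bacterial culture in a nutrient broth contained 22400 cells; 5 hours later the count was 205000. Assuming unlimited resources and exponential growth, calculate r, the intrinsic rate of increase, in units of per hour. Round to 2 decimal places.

0.44 per hour

From N(t) = N₀·e^(rt): e^(r·5) = 205000/22400 = 9.1518.
r·5 = ln(9.1518) = 2.2139, so r = 2.2139/5 = 0.44279.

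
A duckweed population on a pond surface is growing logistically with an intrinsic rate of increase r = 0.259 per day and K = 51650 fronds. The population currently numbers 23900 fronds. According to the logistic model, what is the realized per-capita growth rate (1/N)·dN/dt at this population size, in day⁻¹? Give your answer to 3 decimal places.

(1/N)·dN/dt = r(1 − N/K) = 0.259 × (1 − 23900/51650).
= 0.259 × 0.53727 = 0.13915.

0.139 per day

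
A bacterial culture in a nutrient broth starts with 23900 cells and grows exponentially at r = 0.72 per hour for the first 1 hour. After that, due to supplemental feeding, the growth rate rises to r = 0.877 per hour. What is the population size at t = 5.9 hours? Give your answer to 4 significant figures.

Phase 1: N(1) = 23900·e^(0.72×1) = 23900·e^0.72 = 49101.
Phase 2 runs for 5.9 − 1 = 4.9 hours at r = 0.877.
N(5.9) = 49101·e^(0.877×4.9) = 49101·e^4.297 = 3.608973×10^6.

3609000 cells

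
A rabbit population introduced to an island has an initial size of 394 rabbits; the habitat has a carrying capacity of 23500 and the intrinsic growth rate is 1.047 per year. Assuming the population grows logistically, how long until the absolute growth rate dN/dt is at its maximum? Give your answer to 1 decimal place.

Logistic growth is fastest at N = K/2 = 11750.
A = (K − N₀)/N₀ = 58.645. Set K/(1 + A·e^(−rt)) = K/2 → A·e^(−rt) = 1.
e^(−1.047t) = 1/58.645 = 0.0170518, so t = ln(58.645)/1.047 = 4.0715/1.047 = 3.8887.

3.9 years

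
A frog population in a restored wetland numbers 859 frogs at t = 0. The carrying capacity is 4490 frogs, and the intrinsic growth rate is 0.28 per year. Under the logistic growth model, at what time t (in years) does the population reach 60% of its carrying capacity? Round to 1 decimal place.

6.6 years

A = (K − N₀)/N₀ = (4490 − 859)/859 = 4.227.
Solve 4490/(1 + 4.227·e^(−0.28t)) = 2694: 1 + 4.227·e^(−0.28t) = 1.6667, so e^(−0.28t) = 0.157716.
−0.28·t = ln(0.157716) = -1.847, so t = 1.847/0.28 = 6.5963.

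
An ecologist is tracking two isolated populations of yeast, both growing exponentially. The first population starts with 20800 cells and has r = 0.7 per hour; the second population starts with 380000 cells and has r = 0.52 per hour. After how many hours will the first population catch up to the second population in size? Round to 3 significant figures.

Set 20800·e^(0.7t) = 380000·e^(0.52t).
e^((0.7 − 0.52)t) = 380000/20800 → e^(0.18·t) = 18.269.
0.18·t = ln(18.269) = 2.9052, so t = 2.9052/0.18 = 16.14.

16.1 hours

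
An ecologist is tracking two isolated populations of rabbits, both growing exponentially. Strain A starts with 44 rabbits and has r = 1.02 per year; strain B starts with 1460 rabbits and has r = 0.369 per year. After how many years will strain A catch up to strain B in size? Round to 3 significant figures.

Set 44·e^(1.02t) = 1460·e^(0.369t).
e^((1.02 − 0.369)t) = 1460/44 → e^(0.651·t) = 33.182.
0.651·t = ln(33.182) = 3.502, so t = 3.502/0.651 = 5.3794.

5.38 years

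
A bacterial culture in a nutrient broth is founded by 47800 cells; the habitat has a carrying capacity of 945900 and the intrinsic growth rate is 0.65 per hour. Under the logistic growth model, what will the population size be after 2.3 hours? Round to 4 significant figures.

A = (K − N₀)/N₀ = (945900 − 47800)/47800 = 18.789.
N(t) = K/(1 + A·e^(−rt)) = 945900/(1 + 18.789×e^(−0.65×2.3)).
e^(−1.495) = 0.22425; denominator = 1 + 18.789×0.22425 = 5.2133.
N = 945900/5.2133 = 181438.

181400 cells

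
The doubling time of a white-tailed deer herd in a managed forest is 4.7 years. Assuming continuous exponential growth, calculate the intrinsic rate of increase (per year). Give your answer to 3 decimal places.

r = ln(2)/t_d = 0.6931/4.7 = 0.14748.

0.147 per year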